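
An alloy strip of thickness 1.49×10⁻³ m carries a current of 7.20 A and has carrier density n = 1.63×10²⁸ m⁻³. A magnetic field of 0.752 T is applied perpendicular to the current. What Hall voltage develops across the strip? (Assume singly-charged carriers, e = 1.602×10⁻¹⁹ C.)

V_H ≈ 1.39×10⁻⁶ V

V_H = IB/(n e t).
V_H = (7.20)(0.752)/((1.63×10²⁸)(1.602×10⁻¹⁹)(1.49×10⁻³)) ≈ 1.39×10⁻⁶ V.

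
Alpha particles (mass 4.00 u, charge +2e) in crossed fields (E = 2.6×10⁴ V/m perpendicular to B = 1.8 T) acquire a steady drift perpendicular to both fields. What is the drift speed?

v_d ≈ 1.4×10⁴ m/s

In crossed fields the guiding centre drifts at v_d = |E×B|/B² = E/B, independent of charge and mass.
v_d = 2.6×10⁴/1.8 = 1.4×10⁴ m/s.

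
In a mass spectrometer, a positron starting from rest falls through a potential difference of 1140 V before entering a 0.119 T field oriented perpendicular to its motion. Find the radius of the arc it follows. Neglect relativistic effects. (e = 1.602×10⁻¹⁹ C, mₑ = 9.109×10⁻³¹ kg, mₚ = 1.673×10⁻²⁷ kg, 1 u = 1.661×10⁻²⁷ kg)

Acceleration: |q|V = ½mv² ⇒ v = √(2|q|V/m) = √(2·1.602×10⁻¹⁹·1140/9.109×10⁻³¹) ≈ 2.002×10⁷ m/s.
In the field: r = mv/(|q|B) = (9.109×10⁻³¹)(2.002×10⁷)/((1.602×10⁻¹⁹)(0.119)) ≈ 9.57×10⁻⁴ m.

r ≈ 9.57×10⁻⁴ m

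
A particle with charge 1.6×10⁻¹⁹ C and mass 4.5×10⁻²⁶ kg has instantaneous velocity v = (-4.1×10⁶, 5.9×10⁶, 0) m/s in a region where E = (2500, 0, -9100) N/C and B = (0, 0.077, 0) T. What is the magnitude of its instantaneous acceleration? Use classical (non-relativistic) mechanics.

|a| ≈ 1.15×10¹² m/s²

v×B = (0, 0, -3.16×10⁵) N/C.
E + v×B = (2500, 0, -3.25×10⁵) N/C.
F = q(E + v×B) = (1.6×10⁻¹⁹ C)·(2500, 0, -3.25×10⁵) = (4.00×10⁻¹⁶, 0, -5.20×10⁻¹⁴) N.
|a| = |F|/m = 5.197×10⁻¹⁴/4.5×10⁻²⁶ ≈ 1.15×10¹² m/s².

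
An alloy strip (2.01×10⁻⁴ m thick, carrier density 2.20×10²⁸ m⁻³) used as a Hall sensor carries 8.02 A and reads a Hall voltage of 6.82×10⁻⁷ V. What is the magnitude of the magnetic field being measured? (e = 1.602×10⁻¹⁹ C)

From V_H = IB/(n e t), B = V_H n e t / I.
B = (6.82×10⁻⁷)(2.20×10²⁸)(1.602×10⁻¹⁹)(2.01×10⁻⁴)/8.02 ≈ 0.0602 T.

B ≈ 0.0602 T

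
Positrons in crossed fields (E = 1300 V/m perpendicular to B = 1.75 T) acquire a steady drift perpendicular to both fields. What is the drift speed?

In crossed fields the guiding centre drifts at v_d = |E×B|/B² = E/B, independent of charge and mass.
v_d = 1300/1.75 = 743 m/s.

v_d ≈ 743 m/s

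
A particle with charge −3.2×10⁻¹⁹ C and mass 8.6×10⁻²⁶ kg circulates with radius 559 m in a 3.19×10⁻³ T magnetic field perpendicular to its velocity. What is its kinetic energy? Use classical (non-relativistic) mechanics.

KE ≈ 1.18×10⁷ eV

v = |q|Br/m, then KE = ½mv² = (qBr)²/(2m).
v = (3.2×10⁻¹⁹)(3.19×10⁻³)(559)/8.6×10⁻²⁶ ≈ 6.635×10⁶ m/s.
KE = ½(8.6×10⁻²⁶)(6.635×10⁶)² ≈ 1.89×10⁻¹² J = 1.18×10⁷ eV.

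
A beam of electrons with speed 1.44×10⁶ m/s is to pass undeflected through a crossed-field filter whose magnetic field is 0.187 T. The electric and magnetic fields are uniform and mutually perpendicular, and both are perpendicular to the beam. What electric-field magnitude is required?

For straight-line motion qE = qvB, so E = vB.
E = 1.44×10⁶ × 0.187 = 2.69×10⁵ V/m.

E = 2.69×10⁵ V/m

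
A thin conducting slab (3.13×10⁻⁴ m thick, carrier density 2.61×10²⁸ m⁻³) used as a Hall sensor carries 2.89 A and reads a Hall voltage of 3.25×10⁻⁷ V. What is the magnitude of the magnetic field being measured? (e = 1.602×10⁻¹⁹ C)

From V_H = IB/(n e t), B = V_H n e t / I.
B = (3.25×10⁻⁷)(2.61×10²⁸)(1.602×10⁻¹⁹)(3.13×10⁻⁴)/2.89 ≈ 0.147 T.

B ≈ 0.147 T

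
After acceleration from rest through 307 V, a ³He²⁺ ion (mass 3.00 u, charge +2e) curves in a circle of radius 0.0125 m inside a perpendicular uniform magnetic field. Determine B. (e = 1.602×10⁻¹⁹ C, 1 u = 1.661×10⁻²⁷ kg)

v = √(2|q|V/m) = √(2·3.204×10⁻¹⁹·307/4.983×10⁻²⁷) ≈ 1.987×10⁵ m/s.
B = mv/(|q|r) = (4.983×10⁻²⁷)(1.987×10⁵)/((3.204×10⁻¹⁹)(0.0125)) ≈ 0.247 T.

B ≈ 0.247 T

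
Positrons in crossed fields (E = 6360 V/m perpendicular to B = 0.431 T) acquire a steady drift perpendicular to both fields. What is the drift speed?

The steady drift has the magnetic force balancing the electric force, so v_d = E/B.
v_d = 6360/0.431 = 1.48×10⁴ m/s.

v_d ≈ 1.48×10⁴ m/s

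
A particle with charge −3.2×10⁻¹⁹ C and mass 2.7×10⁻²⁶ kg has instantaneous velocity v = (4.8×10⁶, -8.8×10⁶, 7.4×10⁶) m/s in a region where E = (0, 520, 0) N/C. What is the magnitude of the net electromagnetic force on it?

|F| ≈ 1.66×10⁻¹⁶ N

Only an electric field acts, so F = qE = (−3.2×10⁻¹⁹ C)·(0, 520, 0) = (0, -1.66×10⁻¹⁶, 0) N.
|F| = 1.66×10⁻¹⁶ N.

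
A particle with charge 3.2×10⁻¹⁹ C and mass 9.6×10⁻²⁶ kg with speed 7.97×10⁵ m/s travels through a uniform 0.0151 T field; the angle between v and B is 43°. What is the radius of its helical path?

v⊥ = v sinθ = 7.97×10⁵·sin43° ≈ 5.436×10⁵ m/s.
r = m v⊥/(|q|B) = (9.6×10⁻²⁶)(5.436×10⁵)/((3.2×10⁻¹⁹)(0.0151)) ≈ 10.8 m.

r ≈ 10.8 m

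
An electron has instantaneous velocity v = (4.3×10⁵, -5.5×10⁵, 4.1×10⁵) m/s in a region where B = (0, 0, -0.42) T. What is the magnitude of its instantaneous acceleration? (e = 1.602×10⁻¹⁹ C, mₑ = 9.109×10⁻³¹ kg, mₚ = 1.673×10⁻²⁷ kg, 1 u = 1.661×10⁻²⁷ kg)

|a| ≈ 5.16×10¹⁶ m/s²

v×B = (2.31×10⁵, 1.81×10⁵, 0) N/C.
F = q v×B = (−1.602×10⁻¹⁹ C)·(2.31×10⁵, 1.81×10⁵, 0) = (-3.70×10⁻¹⁴, -2.89×10⁻¹⁴, 0) N.
|a| = |F|/m = 4.697×10⁻¹⁴/9.109×10⁻³¹ ≈ 5.16×10¹⁶ m/s².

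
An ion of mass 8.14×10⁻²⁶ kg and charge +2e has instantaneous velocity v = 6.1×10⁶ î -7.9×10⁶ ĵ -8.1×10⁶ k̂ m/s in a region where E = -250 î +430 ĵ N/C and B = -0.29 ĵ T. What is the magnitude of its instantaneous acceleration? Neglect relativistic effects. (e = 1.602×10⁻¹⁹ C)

|a| ≈ 1.16×10¹³ m/s²

v×B = (-2.35×10⁶, 0, -1.77×10⁶) N/C.
E + v×B = (-2.35×10⁶, 430, -1.77×10⁶) N/C.
F = q(E + v×B) = (3.204×10⁻¹⁹ C)·(-2.35×10⁶, 430, -1.77×10⁶) = (-7.53×10⁻¹³, 1.38×10⁻¹⁶, -5.67×10⁻¹³) N.
|a| = |F|/m = 9.422×10⁻¹³/8.14×10⁻²⁶ ≈ 1.16×10¹³ m/s².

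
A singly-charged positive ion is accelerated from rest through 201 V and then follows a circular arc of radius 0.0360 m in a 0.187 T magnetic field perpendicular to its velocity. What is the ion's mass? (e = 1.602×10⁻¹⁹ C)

m ≈ 1.81×10⁻²⁶ kg

Combine |q|V = ½mv² and r = mv/(|q|B): eliminate v to get m = qB²r²/(2V).
m = (1.602×10⁻¹⁹)(0.187)²(0.0360)²/(2·201) ≈ 1.81×10⁻²⁶ kg.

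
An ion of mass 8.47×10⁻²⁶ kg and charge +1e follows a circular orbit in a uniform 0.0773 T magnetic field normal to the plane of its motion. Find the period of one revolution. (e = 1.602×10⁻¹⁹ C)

The cyclotron period depends only on m, q, B: T = 2πm/(|q|B).
T = 2π(8.47×10⁻²⁶)/((1.602×10⁻¹⁹)(0.0773)) ≈ 4.30×10⁻⁵ s.

T ≈ 4.30×10⁻⁵ s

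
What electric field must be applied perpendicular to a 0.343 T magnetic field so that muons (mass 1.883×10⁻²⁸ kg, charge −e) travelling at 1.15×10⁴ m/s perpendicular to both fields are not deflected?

For straight-line motion qE = qvB, so E = vB.
E = 1.15×10⁴ × 0.343 = 3940 V/m.

E = 3940 V/m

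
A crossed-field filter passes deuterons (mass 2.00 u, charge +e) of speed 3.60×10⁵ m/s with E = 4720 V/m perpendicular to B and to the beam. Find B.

B = 0.0131 T

Balance of forces in the selector: qE = qvB ⇒ B = E/v.
B = 4720/3.60×10⁵ = 0.0131 T.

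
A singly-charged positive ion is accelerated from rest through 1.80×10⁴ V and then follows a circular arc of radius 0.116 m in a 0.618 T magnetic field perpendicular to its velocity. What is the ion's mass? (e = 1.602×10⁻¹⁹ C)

Combine |q|V = ½mv² and r = mv/(|q|B): eliminate v to get m = qB²r²/(2V).
m = (1.602×10⁻¹⁹)(0.618)²(0.116)²/(2·1.80×10⁴) ≈ 2.29×10⁻²⁶ kg.

m ≈ 2.29×10⁻²⁶ kg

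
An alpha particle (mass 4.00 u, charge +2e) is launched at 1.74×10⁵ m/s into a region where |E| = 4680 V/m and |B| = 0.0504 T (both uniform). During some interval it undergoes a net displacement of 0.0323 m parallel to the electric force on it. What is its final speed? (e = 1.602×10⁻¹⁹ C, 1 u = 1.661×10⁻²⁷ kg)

v_f ≈ 2.12×10⁵ m/s

B does no work; ΔKE = |q|E d.
½mv_f² = ½mv₀² + |q|Ed = ½(6.644×10⁻²⁷)(1.74×10⁵)² + (3.204×10⁻¹⁹)(4680)(0.0323) ≈ 1.006×10⁻¹⁶ J + 4.843×10⁻¹⁷ J ≈ 1.490×10⁻¹⁶ J.
v_f = √(2·1.490×10⁻¹⁶/6.644×10⁻²⁷) ≈ 2.12×10⁵ m/s.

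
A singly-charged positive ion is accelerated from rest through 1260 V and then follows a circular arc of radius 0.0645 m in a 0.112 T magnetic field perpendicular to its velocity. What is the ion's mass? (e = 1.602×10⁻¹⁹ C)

Combine |q|V = ½mv² and r = mv/(|q|B): eliminate v to get m = qB²r²/(2V).
m = (1.602×10⁻¹⁹)(0.112)²(0.0645)²/(2·1260) ≈ 3.32×10⁻²⁷ kg.

m ≈ 3.32×10⁻²⁷ kg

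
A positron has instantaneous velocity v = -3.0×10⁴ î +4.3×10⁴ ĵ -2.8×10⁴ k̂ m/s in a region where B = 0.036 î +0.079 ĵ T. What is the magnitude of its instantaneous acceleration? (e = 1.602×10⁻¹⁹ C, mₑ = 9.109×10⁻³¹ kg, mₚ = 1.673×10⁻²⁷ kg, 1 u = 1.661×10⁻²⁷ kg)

|a| ≈ 8.11×10¹⁴ m/s²

v×B = (2210, -1010, -3920) N/C.
F = q v×B = (1.602×10⁻¹⁹ C)·(2210, -1010, -3920) = (3.54×10⁻¹⁶, -1.61×10⁻¹⁶, -6.28×10⁻¹⁶) N.
|a| = |F|/m = 7.387×10⁻¹⁶/9.109×10⁻³¹ ≈ 8.11×10¹⁴ m/s².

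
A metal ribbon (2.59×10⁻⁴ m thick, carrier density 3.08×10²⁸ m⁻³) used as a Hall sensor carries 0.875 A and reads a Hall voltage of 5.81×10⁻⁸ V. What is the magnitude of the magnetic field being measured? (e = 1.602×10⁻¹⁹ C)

From V_H = IB/(n e t), B = V_H n e t / I.
B = (5.81×10⁻⁸)(3.08×10²⁸)(1.602×10⁻¹⁹)(2.59×10⁻⁴)/0.875 ≈ 0.0849 T.

B ≈ 0.0849 T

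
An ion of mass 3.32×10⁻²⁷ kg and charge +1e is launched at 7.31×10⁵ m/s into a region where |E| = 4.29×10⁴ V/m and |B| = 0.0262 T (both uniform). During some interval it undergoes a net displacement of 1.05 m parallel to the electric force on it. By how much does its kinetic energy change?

ΔKE ≈ 7.22×10⁻¹⁵ J

The magnetic force is always ⟂ v and does no work; only the electric force changes KE.
ΔKE = F_E · d = |q|E d = (1.602×10⁻¹⁹)(4.29×10⁴)(1.05) ≈ 7.22×10⁻¹⁵ J.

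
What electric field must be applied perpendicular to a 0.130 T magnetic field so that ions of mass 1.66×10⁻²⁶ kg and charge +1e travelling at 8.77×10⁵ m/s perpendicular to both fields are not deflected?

For straight-line motion qE = qvB, so E = vB.
E = 8.77×10⁵ × 0.130 = 1.14×10⁵ V/m.

E = 1.14×10⁵ V/m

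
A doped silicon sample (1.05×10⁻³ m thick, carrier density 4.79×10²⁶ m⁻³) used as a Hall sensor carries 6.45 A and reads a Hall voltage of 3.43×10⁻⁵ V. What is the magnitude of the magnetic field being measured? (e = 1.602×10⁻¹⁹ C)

From V_H = IB/(n e t), B = V_H n e t / I.
B = (3.43×10⁻⁵)(4.79×10²⁶)(1.602×10⁻¹⁹)(1.05×10⁻³)/6.45 ≈ 0.428 T.

B ≈ 0.428 T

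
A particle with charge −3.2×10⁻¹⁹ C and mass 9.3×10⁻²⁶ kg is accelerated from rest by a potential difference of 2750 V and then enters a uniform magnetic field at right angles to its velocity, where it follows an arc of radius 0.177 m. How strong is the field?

v = √(2|q|V/m) = √(2·3.2×10⁻¹⁹·2750/9.3×10⁻²⁶) ≈ 1.376×10⁵ m/s.
B = mv/(|q|r) = (9.3×10⁻²⁶)(1.376×10⁵)/((3.2×10⁻¹⁹)(0.177)) ≈ 0.226 T.

B ≈ 0.226 T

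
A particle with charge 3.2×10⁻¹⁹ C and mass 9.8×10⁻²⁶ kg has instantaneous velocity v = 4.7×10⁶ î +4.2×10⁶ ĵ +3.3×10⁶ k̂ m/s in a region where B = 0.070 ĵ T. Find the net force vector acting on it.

F ≈ (-7.39×10⁻¹⁴, 0, 1.05×10⁻¹³) N

v×B = (-2.31×10⁵, 0, 3.29×10⁵) N/C.
F = q v×B = (3.2×10⁻¹⁹ C)·(-2.31×10⁵, 0, 3.29×10⁵) = (-7.39×10⁻¹⁴, 0, 1.05×10⁻¹³) N.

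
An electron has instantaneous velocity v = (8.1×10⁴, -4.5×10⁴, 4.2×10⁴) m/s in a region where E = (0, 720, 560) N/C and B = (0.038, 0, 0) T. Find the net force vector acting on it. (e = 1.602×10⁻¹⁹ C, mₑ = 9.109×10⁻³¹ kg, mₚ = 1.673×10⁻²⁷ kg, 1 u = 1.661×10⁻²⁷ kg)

v×B = (0, 1600, 1710) N/C.
E + v×B = (0, 2320, 2270) N/C.
F = q(E + v×B) = (−1.602×10⁻¹⁹ C)·(0, 2320, 2270) = (0, -3.71×10⁻¹⁶, -3.64×10⁻¹⁶) N.

F ≈ (0, -3.71×10⁻¹⁶, -3.64×10⁻¹⁶) N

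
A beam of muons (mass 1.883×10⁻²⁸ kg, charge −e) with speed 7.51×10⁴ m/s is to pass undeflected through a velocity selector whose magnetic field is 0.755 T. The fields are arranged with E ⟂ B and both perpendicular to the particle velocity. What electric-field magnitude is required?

For straight-line motion qE = qvB, so E = vB.
E = 7.51×10⁴ × 0.755 = 5.67×10⁴ V/m.

E = 5.67×10⁴ V/m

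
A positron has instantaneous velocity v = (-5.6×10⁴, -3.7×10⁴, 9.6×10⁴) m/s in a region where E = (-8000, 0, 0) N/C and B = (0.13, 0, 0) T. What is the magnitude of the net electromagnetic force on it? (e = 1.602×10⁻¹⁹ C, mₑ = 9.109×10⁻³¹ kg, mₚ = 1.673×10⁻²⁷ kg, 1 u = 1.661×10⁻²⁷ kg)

|F| ≈ 2.50×10⁻¹⁵ N

v×B = (0, 1.25×10⁴, 4810) N/C.
E + v×B = (-8000, 1.25×10⁴, 4810) N/C.
F = q(E + v×B) = (1.602×10⁻¹⁹ C)·(-8000, 1.25×10⁴, 4810) = (-1.28×10⁻¹⁵, 2.00×10⁻¹⁵, 7.71×10⁻¹⁶) N.
|F| = 2.50×10⁻¹⁵ N.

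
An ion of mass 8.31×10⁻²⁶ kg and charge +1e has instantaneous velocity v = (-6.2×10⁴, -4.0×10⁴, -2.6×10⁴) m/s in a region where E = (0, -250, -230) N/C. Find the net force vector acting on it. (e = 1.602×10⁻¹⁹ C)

F ≈ (0, -4.00×10⁻¹⁷, -3.68×10⁻¹⁷) N

Only an electric field acts, so F = qE = (1.602×10⁻¹⁹ C)·(0, -250, -230) = (0, -4.00×10⁻¹⁷, -3.68×10⁻¹⁷) N.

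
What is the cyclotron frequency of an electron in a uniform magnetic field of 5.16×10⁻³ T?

f = |q|B/(2πm).
f = (1.602×10⁻¹⁹)(5.16×10⁻³)/(2π·9.109×10⁻³¹) ≈ 1.44×10⁸ Hz.

f ≈ 1.44×10⁸ Hz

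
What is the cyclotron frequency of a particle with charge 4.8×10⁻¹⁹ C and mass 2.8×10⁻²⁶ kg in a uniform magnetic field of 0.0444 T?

f = |q|B/(2πm).
f = (4.8×10⁻¹⁹)(0.0444)/(2π·2.8×10⁻²⁶) ≈ 1.21×10⁵ Hz.

f ≈ 1.21×10⁵ Hz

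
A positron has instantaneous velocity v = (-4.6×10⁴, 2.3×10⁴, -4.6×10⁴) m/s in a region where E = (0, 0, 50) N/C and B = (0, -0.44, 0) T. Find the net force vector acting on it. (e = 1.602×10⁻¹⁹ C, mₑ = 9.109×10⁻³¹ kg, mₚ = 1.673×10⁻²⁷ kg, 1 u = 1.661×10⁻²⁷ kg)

F ≈ (-3.24×10⁻¹⁵, 0, 3.25×10⁻¹⁵) N

v×B = (-2.02×10⁴, 0, 2.02×10⁴) N/C.
E + v×B = (-2.02×10⁴, 0, 2.03×10⁴) N/C.
F = q(E + v×B) = (1.602×10⁻¹⁹ C)·(-2.02×10⁴, 0, 2.03×10⁴) = (-3.24×10⁻¹⁵, 0, 3.25×10⁻¹⁵) N.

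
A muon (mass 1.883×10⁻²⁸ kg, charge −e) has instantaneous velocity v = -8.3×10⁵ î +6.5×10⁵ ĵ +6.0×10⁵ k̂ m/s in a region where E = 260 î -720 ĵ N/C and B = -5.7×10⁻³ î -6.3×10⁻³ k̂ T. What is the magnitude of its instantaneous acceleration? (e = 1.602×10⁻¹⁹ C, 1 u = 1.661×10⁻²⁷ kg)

v×B = (-4100, -8650, 3700) N/C.
E + v×B = (-3840, -9370, 3700) N/C.
F = q(E + v×B) = (−1.602×10⁻¹⁹ C)·(-3840, -9370, 3700) = (6.14×10⁻¹⁶, 1.50×10⁻¹⁵, -5.94×10⁻¹⁶) N.
|a| = |F|/m = 1.727×10⁻¹⁵/1.883×10⁻²⁸ ≈ 9.17×10¹² m/s².

|a| ≈ 9.17×10¹² m/s²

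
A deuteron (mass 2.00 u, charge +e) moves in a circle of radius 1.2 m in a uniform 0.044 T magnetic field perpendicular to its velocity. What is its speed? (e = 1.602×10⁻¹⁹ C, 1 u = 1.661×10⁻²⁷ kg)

v ≈ 2.5×10⁶ m/s

From |q|vB = mv²/r, v = |q|Br/m.
v = (1.602×10⁻¹⁹)(0.044)(1.2)/3.322×10⁻²⁷ ≈ 2.5×10⁶ m/s.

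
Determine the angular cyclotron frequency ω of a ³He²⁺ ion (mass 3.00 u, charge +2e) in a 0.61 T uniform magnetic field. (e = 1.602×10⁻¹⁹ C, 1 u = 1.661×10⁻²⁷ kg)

ω = |q|B/m.
ω = (3.204×10⁻¹⁹)(0.61)/4.983×10⁻²⁷ ≈ 3.9×10⁷ rad/s.

ω ≈ 3.9×10⁷ rad/s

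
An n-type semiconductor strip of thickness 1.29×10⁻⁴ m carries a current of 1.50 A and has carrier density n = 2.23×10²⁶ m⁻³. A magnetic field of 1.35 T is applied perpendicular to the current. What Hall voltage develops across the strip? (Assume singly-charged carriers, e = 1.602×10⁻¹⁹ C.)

V_H = IB/(n e t).
V_H = (1.50)(1.35)/((2.23×10²⁶)(1.602×10⁻¹⁹)(1.29×10⁻⁴)) ≈ 4.39×10⁻⁴ V.

V_H ≈ 4.39×10⁻⁴ V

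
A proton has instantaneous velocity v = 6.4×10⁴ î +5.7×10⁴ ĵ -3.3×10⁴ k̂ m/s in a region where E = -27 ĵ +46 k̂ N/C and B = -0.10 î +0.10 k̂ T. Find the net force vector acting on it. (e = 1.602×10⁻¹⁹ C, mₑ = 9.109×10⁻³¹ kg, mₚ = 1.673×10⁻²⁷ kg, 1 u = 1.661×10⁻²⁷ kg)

v×B = (5700, -3100, 5700) N/C.
E + v×B = (5700, -3130, 5750) N/C.
F = q(E + v×B) = (1.602×10⁻¹⁹ C)·(5700, -3130, 5750) = (9.13×10⁻¹⁶, -5.01×10⁻¹⁶, 9.21×10⁻¹⁶) N.

F ≈ (9.13×10⁻¹⁶, -5.01×10⁻¹⁶, 9.21×10⁻¹⁶) N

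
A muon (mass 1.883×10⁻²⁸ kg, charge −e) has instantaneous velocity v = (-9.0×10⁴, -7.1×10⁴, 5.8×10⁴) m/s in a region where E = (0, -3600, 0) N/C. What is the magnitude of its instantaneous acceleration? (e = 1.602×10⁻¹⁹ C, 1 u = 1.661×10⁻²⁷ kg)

Only an electric field acts, so F = qE = (−1.602×10⁻¹⁹ C)·(0, -3600, 0) = (0, 5.77×10⁻¹⁶, 0) N.
|a| = |F|/m = 5.767×10⁻¹⁶/1.883×10⁻²⁸ ≈ 3.06×10¹² m/s².

|a| ≈ 3.06×10¹² m/s²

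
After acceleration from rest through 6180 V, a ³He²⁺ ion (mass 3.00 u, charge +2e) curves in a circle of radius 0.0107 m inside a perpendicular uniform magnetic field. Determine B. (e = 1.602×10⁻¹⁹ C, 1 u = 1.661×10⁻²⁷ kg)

v = √(2|q|V/m) = √(2·3.204×10⁻¹⁹·6180/4.983×10⁻²⁷) ≈ 8.915×10⁵ m/s.
B = mv/(|q|r) = (4.983×10⁻²⁷)(8.915×10⁵)/((3.204×10⁻¹⁹)(0.0107)) ≈ 1.30 T.

B ≈ 1.30 T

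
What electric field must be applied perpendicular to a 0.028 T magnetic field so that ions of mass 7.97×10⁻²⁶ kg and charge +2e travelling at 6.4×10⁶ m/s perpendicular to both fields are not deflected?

E = 1.8×10⁵ V/m

For straight-line motion qE = qvB, so E = vB.
E = 6.4×10⁶ × 0.028 = 1.8×10⁵ V/m.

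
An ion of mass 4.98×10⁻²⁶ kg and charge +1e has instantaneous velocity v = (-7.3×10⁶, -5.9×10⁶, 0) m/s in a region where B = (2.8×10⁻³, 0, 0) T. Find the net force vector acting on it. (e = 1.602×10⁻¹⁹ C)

F ≈ (0, 0, 2.65×10⁻¹⁵) N

v×B = (0, 0, 1.65×10⁴) N/C.
F = q v×B = (1.602×10⁻¹⁹ C)·(0, 0, 1.65×10⁴) = (0, 0, 2.65×10⁻¹⁵) N.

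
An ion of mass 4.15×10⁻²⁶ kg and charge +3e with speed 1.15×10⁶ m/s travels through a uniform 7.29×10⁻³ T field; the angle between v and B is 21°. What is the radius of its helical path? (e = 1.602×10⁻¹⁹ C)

v⊥ = v sinθ = 1.15×10⁶·sin21° ≈ 4.121×10⁵ m/s.
r = m v⊥/(|q|B) = (4.15×10⁻²⁶)(4.121×10⁵)/((4.806×10⁻¹⁹)(7.29×10⁻³)) ≈ 4.88 m.

r ≈ 4.88 m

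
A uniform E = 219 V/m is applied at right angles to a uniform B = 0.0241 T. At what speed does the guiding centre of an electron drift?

The steady drift has the magnetic force balancing the electric force, so v_d = E/B.
v_d = 219/0.0241 = 9090 m/s.

v_d ≈ 9090 m/s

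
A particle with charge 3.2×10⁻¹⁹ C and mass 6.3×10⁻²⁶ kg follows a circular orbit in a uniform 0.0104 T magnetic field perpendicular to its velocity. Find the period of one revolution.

The cyclotron period depends only on m, q, B: T = 2πm/(|q|B).
T = 2π(6.3×10⁻²⁶)/((3.2×10⁻¹⁹)(0.0104)) ≈ 1.19×10⁻⁴ s.

T ≈ 1.19×10⁻⁴ s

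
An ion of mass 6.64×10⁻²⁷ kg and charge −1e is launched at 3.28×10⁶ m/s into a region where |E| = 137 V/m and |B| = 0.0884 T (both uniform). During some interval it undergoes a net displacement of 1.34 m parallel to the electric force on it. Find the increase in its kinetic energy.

ΔKE ≈ 2.94×10⁻¹⁷ J

The magnetic force is always ⟂ v and does no work; only the electric force changes KE.
ΔKE = F_E · d = |q|E d = (1.602×10⁻¹⁹)(137)(1.34) ≈ 2.94×10⁻¹⁷ J.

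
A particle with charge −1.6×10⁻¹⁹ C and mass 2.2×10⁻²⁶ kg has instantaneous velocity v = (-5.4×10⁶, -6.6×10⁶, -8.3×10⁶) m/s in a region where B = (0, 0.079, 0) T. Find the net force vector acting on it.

F ≈ (-1.05×10⁻¹³, 0, 6.83×10⁻¹⁴) N

v×B = (6.56×10⁵, 0, -4.27×10⁵) N/C.
F = q v×B = (−1.6×10⁻¹⁹ C)·(6.56×10⁵, 0, -4.27×10⁵) = (-1.05×10⁻¹³, 0, 6.83×10⁻¹⁴) N.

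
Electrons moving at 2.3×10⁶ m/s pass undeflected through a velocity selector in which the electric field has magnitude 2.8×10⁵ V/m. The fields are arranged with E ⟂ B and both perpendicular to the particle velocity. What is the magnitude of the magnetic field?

B = 0.12 T

Balance of forces in the selector: qE = qvB ⇒ B = E/v.
B = 2.8×10⁵/2.3×10⁶ = 0.12 T.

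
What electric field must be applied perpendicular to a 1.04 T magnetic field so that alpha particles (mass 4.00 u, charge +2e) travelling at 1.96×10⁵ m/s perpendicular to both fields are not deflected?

For straight-line motion qE = qvB, so E = vB.
E = 1.96×10⁵ × 1.04 = 2.04×10⁵ V/m.

E = 2.04×10⁵ V/m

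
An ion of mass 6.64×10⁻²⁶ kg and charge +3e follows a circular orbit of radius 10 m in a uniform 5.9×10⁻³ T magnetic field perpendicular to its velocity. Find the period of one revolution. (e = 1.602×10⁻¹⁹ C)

The cyclotron period depends only on m, q, B: T = 2πm/(|q|B).
T = 2π(6.64×10⁻²⁶)/((4.806×10⁻¹⁹)(5.9×10⁻³)) ≈ 1.5×10⁻⁴ s.

T ≈ 1.5×10⁻⁴ s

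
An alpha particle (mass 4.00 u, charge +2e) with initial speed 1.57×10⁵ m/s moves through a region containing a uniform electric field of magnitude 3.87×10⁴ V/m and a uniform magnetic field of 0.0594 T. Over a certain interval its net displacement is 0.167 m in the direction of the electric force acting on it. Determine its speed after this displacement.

v_f ≈ 8.05×10⁵ m/s

B does no work; ΔKE = |q|E d.
½mv_f² = ½mv₀² + |q|Ed = ½(6.644×10⁻²⁷)(1.57×10⁵)² + (3.204×10⁻¹⁹)(3.87×10⁴)(0.167) ≈ 8.188×10⁻¹⁷ J + 2.071×10⁻¹⁵ J ≈ 2.153×10⁻¹⁵ J.
v_f = √(2·2.153×10⁻¹⁵/6.644×10⁻²⁷) ≈ 8.05×10⁵ m/s.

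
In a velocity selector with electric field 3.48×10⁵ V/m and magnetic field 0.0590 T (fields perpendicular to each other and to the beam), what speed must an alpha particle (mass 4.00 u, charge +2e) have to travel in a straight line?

v = 5.90×10⁶ m/s

Straight-line motion ⇒ electric and magnetic forces cancel, so E = vB.
v = E/B = 3.48×10⁵/0.0590 = 5.90×10⁶ m/s.
The result is independent of the particle's charge and mass.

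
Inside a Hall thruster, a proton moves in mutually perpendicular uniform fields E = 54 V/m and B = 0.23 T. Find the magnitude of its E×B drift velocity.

v_d ≈ 230 m/s

The E×B drift speed is v_d = E/B.
v_d = 54/0.23 = 230 m/s.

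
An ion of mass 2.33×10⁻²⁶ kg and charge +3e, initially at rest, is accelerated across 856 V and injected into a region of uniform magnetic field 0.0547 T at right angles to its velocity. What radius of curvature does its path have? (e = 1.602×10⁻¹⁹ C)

Acceleration: |q|V = ½mv² ⇒ v = √(2|q|V/m) = √(2·4.806×10⁻¹⁹·856/2.33×10⁻²⁶) ≈ 1.879×10⁵ m/s.
In the field: r = mv/(|q|B) = (2.33×10⁻²⁶)(1.879×10⁵)/((4.806×10⁻¹⁹)(0.0547)) ≈ 0.167 m.

r ≈ 0.167 m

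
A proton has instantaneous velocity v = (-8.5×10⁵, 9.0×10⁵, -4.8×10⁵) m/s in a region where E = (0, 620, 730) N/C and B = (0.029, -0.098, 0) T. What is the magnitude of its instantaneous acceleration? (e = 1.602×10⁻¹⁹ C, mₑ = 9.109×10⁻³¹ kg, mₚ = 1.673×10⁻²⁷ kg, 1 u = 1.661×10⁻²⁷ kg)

v×B = (-4.70×10⁴, -1.39×10⁴, 5.72×10⁴) N/C.
E + v×B = (-4.70×10⁴, -1.33×10⁴, 5.79×10⁴) N/C.
F = q(E + v×B) = (1.602×10⁻¹⁹ C)·(-4.70×10⁴, -1.33×10⁴, 5.79×10⁴) = (-7.54×10⁻¹⁵, -2.13×10⁻¹⁵, 9.28×10⁻¹⁵) N.
|a| = |F|/m = 1.214×10⁻¹⁴/1.673×10⁻²⁷ ≈ 7.26×10¹² m/s².

|a| ≈ 7.26×10¹² m/s²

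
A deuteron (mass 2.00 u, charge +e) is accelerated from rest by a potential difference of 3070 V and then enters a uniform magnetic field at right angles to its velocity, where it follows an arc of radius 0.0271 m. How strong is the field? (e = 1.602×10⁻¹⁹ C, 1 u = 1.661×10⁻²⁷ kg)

B ≈ 0.416 T

v = √(2|q|V/m) = √(2·1.602×10⁻¹⁹·3070/3.322×10⁻²⁷) ≈ 5.441×10⁵ m/s.
B = mv/(|q|r) = (3.322×10⁻²⁷)(5.441×10⁵)/((1.602×10⁻¹⁹)(0.0271)) ≈ 0.416 T.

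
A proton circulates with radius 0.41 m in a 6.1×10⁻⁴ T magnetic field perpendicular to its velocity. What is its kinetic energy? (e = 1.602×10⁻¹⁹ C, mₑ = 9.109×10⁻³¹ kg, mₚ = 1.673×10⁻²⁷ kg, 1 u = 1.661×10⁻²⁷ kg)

KE ≈ 3.0 eV

v = |q|Br/m, then KE = ½mv² = (qBr)²/(2m).
v = (1.602×10⁻¹⁹)(6.1×10⁻⁴)(0.41)/1.673×10⁻²⁷ ≈ 2.395×10⁴ m/s.
KE = ½(1.673×10⁻²⁷)(2.395×10⁴)² ≈ 4.8×10⁻¹⁹ J = 3.0 eV.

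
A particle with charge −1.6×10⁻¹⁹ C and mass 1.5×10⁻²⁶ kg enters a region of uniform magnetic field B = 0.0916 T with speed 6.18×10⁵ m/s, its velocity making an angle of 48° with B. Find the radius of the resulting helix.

v⊥ = v sinθ = 6.18×10⁵·sin48° ≈ 4.593×10⁵ m/s.
r = m v⊥/(|q|B) = (1.5×10⁻²⁶)(4.593×10⁵)/((1.6×10⁻¹⁹)(0.0916)) ≈ 0.470 m.

r ≈ 0.470 m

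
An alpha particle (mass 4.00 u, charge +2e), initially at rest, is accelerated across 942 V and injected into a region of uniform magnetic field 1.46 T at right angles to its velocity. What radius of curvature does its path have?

r ≈ 4.28×10⁻³ m

Acceleration: |q|V = ½mv² ⇒ v = √(2|q|V/m) = √(2·3.204×10⁻¹⁹·942/6.644×10⁻²⁷) ≈ 3.014×10⁵ m/s.
In the field: r = mv/(|q|B) = (6.644×10⁻²⁷)(3.014×10⁵)/((3.204×10⁻¹⁹)(1.46)) ≈ 4.28×10⁻³ m.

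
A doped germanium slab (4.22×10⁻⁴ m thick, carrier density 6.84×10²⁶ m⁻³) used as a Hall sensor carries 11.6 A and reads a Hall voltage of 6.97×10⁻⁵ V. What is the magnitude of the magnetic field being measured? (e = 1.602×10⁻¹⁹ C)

B ≈ 0.278 T

From V_H = IB/(n e t), B = V_H n e t / I.
B = (6.97×10⁻⁵)(6.84×10²⁶)(1.602×10⁻¹⁹)(4.22×10⁻⁴)/11.6 ≈ 0.278 T.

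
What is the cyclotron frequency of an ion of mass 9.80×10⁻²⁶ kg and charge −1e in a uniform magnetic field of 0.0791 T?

f ≈ 2.06×10⁴ Hz

f = |q|B/(2πm).
f = (1.602×10⁻¹⁹)(0.0791)/(2π·9.80×10⁻²⁶) ≈ 2.06×10⁴ Hz.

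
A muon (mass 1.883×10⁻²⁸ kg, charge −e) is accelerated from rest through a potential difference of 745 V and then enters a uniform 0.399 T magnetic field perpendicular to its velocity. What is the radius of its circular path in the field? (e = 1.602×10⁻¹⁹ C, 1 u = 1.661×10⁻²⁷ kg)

r ≈ 3.32×10⁻³ m

Acceleration: |q|V = ½mv² ⇒ v = √(2|q|V/m) = √(2·1.602×10⁻¹⁹·745/1.883×10⁻²⁸) ≈ 1.126×10⁶ m/s.
In the field: r = mv/(|q|B) = (1.883×10⁻²⁸)(1.126×10⁶)/((1.602×10⁻¹⁹)(0.399)) ≈ 3.32×10⁻³ m.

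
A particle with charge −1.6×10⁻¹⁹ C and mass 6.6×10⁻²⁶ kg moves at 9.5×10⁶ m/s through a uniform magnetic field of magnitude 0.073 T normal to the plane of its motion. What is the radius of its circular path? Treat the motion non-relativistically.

r ≈ 54 m

The magnetic force provides the centripetal force: |q|vB = mv²/r.
r = mv/(|q|B) = (6.6×10⁻²⁶)(9.5×10⁶)/((1.6×10⁻¹⁹)(0.073)) ≈ 54 m.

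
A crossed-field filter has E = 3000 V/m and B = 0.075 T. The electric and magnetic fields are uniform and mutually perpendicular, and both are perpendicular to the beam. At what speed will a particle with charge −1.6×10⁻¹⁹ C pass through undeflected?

Straight-line motion ⇒ electric and magnetic forces cancel, so E = vB.
v = E/B = 3000/0.075 = 4.0×10⁴ m/s.

v = 4.0×10⁴ m/s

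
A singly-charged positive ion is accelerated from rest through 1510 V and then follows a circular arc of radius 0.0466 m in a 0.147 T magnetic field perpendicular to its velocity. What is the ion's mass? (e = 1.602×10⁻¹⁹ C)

Combine |q|V = ½mv² and r = mv/(|q|B): eliminate v to get m = qB²r²/(2V).
m = (1.602×10⁻¹⁹)(0.147)²(0.0466)²/(2·1510) ≈ 2.49×10⁻²⁷ kg.

m ≈ 2.49×10⁻²⁷ kg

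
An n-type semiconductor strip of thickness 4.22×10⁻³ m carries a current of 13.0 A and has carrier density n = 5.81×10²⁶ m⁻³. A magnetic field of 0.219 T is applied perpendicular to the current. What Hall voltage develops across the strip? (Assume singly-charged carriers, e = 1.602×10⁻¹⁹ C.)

V_H ≈ 7.25×10⁻⁶ V

V_H = IB/(n e t).
V_H = (13.0)(0.219)/((5.81×10²⁶)(1.602×10⁻¹⁹)(4.22×10⁻³)) ≈ 7.25×10⁻⁶ V.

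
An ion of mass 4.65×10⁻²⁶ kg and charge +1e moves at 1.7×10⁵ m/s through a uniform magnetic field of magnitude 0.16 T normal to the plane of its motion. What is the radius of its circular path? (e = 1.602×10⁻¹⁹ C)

The magnetic force provides the centripetal force: |q|vB = mv²/r.
r = mv/(|q|B) = (4.65×10⁻²⁶)(1.7×10⁵)/((1.602×10⁻¹⁹)(0.16)) ≈ 0.31 m.

r ≈ 0.31 m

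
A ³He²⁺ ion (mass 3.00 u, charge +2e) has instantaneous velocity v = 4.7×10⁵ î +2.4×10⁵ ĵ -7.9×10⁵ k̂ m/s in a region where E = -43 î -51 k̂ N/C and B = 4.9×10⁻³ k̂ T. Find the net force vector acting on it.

F ≈ (3.63×10⁻¹⁶, -7.38×10⁻¹⁶, -1.63×10⁻¹⁷) N

v×B = (1180, -2300, 0) N/C.
E + v×B = (1130, -2300, -51.0) N/C.
F = q(E + v×B) = (3.204×10⁻¹⁹ C)·(1130, -2300, -51.0) = (3.63×10⁻¹⁶, -7.38×10⁻¹⁶, -1.63×10⁻¹⁷) N.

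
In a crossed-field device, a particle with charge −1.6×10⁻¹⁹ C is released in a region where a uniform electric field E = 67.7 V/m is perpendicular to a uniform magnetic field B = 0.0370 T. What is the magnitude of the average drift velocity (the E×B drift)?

v_d ≈ 1830 m/s

In crossed fields the guiding centre drifts at v_d = |E×B|/B² = E/B, independent of charge and mass.
v_d = 67.7/0.0370 = 1830 m/s.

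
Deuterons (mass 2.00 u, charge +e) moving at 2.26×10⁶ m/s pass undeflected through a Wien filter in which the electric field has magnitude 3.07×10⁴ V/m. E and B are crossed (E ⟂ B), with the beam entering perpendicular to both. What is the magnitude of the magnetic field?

B = 0.0136 T

Balance of forces in the selector: qE = qvB ⇒ B = E/v.
B = 3.07×10⁴/2.26×10⁶ = 0.0136 T.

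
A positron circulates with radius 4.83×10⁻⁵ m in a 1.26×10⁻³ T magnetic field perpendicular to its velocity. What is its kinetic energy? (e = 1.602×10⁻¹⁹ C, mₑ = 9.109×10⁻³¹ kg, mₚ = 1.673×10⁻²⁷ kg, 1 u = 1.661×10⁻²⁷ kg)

v = |q|Br/m, then KE = ½mv² = (qBr)²/(2m).
v = (1.602×10⁻¹⁹)(1.26×10⁻³)(4.83×10⁻⁵)/9.109×10⁻³¹ ≈ 1.070×10⁴ m/s.
KE = ½(9.109×10⁻³¹)(1.070×10⁴)² ≈ 5.22×10⁻²³ J = 3.26×10⁻⁴ eV.

KE ≈ 3.26×10⁻⁴ eV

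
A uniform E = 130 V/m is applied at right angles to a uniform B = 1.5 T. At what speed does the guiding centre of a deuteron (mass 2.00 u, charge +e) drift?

v_d ≈ 87 m/s

The steady drift has the magnetic force balancing the electric force, so v_d = E/B.
v_d = 130/1.5 = 87 m/s.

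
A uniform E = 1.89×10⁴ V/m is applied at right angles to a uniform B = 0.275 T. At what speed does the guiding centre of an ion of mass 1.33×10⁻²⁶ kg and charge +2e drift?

v_d ≈ 6.87×10⁴ m/s

In crossed fields the guiding centre drifts at v_d = |E×B|/B² = E/B, independent of charge and mass.
v_d = 1.89×10⁴/0.275 = 6.87×10⁴ m/s.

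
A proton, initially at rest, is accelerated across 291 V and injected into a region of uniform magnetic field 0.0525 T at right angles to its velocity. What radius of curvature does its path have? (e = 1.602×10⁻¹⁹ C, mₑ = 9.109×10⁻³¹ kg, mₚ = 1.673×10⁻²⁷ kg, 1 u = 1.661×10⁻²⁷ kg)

Acceleration: |q|V = ½mv² ⇒ v = √(2|q|V/m) = √(2·1.602×10⁻¹⁹·291/1.673×10⁻²⁷) ≈ 2.361×10⁵ m/s.
In the field: r = mv/(|q|B) = (1.673×10⁻²⁷)(2.361×10⁵)/((1.602×10⁻¹⁹)(0.0525)) ≈ 0.0470 m.

r ≈ 0.0470 m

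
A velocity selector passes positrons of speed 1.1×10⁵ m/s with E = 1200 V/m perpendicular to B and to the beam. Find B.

Balance of forces in the selector: qE = qvB ⇒ B = E/v.
B = 1200/1.1×10⁵ = 0.011 T.

B = 0.011 T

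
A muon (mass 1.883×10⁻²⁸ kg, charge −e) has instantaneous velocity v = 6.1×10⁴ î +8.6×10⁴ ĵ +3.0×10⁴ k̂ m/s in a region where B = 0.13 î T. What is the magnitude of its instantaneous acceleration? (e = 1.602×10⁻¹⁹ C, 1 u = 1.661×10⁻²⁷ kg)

|a| ≈ 1.01×10¹³ m/s²

v×B = (0, 3900, -1.12×10⁴) N/C.
F = q v×B = (−1.602×10⁻¹⁹ C)·(0, 3900, -1.12×10⁴) = (0, -6.25×10⁻¹⁶, 1.79×10⁻¹⁵) N.
|a| = |F|/m = 1.897×10⁻¹⁵/1.883×10⁻²⁸ ≈ 1.01×10¹³ m/s².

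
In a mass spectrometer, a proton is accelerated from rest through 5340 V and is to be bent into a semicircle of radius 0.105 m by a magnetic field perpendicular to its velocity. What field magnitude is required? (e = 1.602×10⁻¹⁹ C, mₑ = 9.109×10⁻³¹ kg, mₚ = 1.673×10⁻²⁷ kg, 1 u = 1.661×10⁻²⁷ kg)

B ≈ 0.101 T

v = √(2|q|V/m) = √(2·1.602×10⁻¹⁹·5340/1.673×10⁻²⁷) ≈ 1.011×10⁶ m/s.
B = mv/(|q|r) = (1.673×10⁻²⁷)(1.011×10⁶)/((1.602×10⁻¹⁹)(0.105)) ≈ 0.101 T.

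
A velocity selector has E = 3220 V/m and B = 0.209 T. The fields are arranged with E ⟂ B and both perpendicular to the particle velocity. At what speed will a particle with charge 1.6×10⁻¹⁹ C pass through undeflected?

Straight-line motion ⇒ electric and magnetic forces cancel, so E = vB.
v = E/B = 3220/0.209 = 1.54×10⁴ m/s.

v = 1.54×10⁴ m/s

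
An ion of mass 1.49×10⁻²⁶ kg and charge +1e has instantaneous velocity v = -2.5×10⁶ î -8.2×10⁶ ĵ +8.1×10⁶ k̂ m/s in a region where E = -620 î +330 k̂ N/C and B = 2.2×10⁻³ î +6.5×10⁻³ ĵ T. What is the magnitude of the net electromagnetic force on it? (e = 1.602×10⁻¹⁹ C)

v×B = (-5.26×10⁴, 1.78×10⁴, 1790) N/C.
E + v×B = (-5.33×10⁴, 1.78×10⁴, 2120) N/C.
F = q(E + v×B) = (1.602×10⁻¹⁹ C)·(-5.33×10⁴, 1.78×10⁴, 2120) = (-8.53×10⁻¹⁵, 2.85×10⁻¹⁵, 3.40×10⁻¹⁶) N.
|F| = 9.01×10⁻¹⁵ N.

|F| ≈ 9.01×10⁻¹⁵ N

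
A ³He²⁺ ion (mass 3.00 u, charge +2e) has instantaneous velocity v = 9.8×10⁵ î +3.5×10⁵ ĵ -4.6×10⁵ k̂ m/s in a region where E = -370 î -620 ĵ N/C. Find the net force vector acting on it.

F ≈ (-1.19×10⁻¹⁶, -1.99×10⁻¹⁶, 0) N

Only an electric field acts, so F = qE = (3.204×10⁻¹⁹ C)·(-370, -620, 0) = (-1.19×10⁻¹⁶, -1.99×10⁻¹⁶, 0) N.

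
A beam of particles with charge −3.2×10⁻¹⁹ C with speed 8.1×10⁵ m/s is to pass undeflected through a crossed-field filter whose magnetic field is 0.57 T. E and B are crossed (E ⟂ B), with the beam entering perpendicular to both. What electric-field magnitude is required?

E = 4.6×10⁵ V/m

For straight-line motion qE = qvB, so E = vB.
E = 8.1×10⁵ × 0.57 = 4.6×10⁵ V/m.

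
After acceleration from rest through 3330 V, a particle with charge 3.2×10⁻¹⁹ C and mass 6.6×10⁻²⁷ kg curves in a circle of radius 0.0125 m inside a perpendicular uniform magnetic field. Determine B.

B ≈ 0.938 T

v = √(2|q|V/m) = √(2·3.2×10⁻¹⁹·3330/6.6×10⁻²⁷) ≈ 5.683×10⁵ m/s.
B = mv/(|q|r) = (6.6×10⁻²⁷)(5.683×10⁵)/((3.2×10⁻¹⁹)(0.0125)) ≈ 0.938 T.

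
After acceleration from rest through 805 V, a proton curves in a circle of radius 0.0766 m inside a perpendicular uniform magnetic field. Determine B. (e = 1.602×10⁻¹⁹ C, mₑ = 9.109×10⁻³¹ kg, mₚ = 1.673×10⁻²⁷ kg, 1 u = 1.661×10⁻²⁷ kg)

v = √(2|q|V/m) = √(2·1.602×10⁻¹⁹·805/1.673×10⁻²⁷) ≈ 3.926×10⁵ m/s.
B = mv/(|q|r) = (1.673×10⁻²⁷)(3.926×10⁵)/((1.602×10⁻¹⁹)(0.0766)) ≈ 0.0535 T.

B ≈ 0.0535 T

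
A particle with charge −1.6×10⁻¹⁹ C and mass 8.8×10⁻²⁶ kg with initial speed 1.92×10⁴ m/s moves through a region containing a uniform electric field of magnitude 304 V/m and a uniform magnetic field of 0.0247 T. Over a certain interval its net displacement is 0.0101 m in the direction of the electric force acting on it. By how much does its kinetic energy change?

The magnetic force is always ⟂ v and does no work; only the electric force changes KE.
ΔKE = F_E · d = |q|E d = (1.6×10⁻¹⁹)(304)(0.0101) ≈ 4.91×10⁻¹⁹ J.

ΔKE ≈ 4.91×10⁻¹⁹ J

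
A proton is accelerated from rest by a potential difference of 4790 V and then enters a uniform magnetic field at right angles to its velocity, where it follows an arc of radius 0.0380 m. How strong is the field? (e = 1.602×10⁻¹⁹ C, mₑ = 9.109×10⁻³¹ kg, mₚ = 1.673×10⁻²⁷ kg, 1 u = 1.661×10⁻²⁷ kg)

B ≈ 0.263 T

v = √(2|q|V/m) = √(2·1.602×10⁻¹⁹·4790/1.673×10⁻²⁷) ≈ 9.578×10⁵ m/s.
B = mv/(|q|r) = (1.673×10⁻²⁷)(9.578×10⁵)/((1.602×10⁻¹⁹)(0.0380)) ≈ 0.263 T.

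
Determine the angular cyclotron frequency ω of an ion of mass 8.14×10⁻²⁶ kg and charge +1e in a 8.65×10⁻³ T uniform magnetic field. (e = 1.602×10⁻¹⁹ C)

ω = |q|B/m.
ω = (1.602×10⁻¹⁹)(8.65×10⁻³)/8.14×10⁻²⁶ ≈ 1.70×10⁴ rad/s.

ω ≈ 1.70×10⁴ rad/s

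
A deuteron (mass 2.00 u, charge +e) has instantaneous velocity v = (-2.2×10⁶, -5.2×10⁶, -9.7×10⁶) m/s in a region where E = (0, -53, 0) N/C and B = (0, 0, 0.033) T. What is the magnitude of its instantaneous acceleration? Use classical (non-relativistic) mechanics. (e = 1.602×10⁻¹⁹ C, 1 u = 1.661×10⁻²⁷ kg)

v×B = (-1.72×10⁵, 7.26×10⁴, 0) N/C.
E + v×B = (-1.72×10⁵, 7.25×10⁴, 0) N/C.
F = q(E + v×B) = (1.602×10⁻¹⁹ C)·(-1.72×10⁵, 7.25×10⁴, 0) = (-2.75×10⁻¹⁴, 1.16×10⁻¹⁴, 0) N.
|a| = |F|/m = 2.985×10⁻¹⁴/3.322×10⁻²⁷ ≈ 8.98×10¹² m/s².

|a| ≈ 8.98×10¹² m/s²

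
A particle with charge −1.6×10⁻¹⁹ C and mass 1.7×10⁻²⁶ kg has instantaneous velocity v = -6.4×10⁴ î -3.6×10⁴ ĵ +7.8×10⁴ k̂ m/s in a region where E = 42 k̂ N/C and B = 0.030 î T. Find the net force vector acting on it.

F ≈ (0, -3.74×10⁻¹⁶, -1.80×10⁻¹⁶) N

v×B = (0, 2340, 1080) N/C.
E + v×B = (0, 2340, 1120) N/C.
F = q(E + v×B) = (−1.6×10⁻¹⁹ C)·(0, 2340, 1120) = (0, -3.74×10⁻¹⁶, -1.80×10⁻¹⁶) N.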